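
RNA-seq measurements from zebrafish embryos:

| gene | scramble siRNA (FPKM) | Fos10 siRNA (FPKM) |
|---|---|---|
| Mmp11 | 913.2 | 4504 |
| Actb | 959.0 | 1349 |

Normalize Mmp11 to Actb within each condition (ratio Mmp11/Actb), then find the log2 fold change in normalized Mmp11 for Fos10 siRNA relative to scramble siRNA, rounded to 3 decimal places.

Mmp11/Actb (scramble siRNA) = 913.2 / 959.0 = 0.95224
Mmp11/Actb (Fos10 siRNA) = 4504 / 1349 = 3.3388
Fold change = 3.3388 / 0.95224 = 3.5062
log2(3.5062) = 1.8099

1.810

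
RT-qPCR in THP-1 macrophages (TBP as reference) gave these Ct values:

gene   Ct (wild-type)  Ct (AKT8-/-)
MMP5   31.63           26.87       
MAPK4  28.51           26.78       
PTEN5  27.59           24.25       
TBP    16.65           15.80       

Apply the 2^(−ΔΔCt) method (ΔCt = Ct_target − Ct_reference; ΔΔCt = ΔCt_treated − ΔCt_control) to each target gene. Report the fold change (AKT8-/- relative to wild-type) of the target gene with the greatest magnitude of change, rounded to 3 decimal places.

15.032

MMP5: ΔΔCt = (26.87−15.80) − (31.63−16.65) = 11.07 − 14.98 = -3.91; fold change = 2^3.91 = 15.032
MAPK4: ΔΔCt = (26.78−15.80) − (28.51−16.65) = 10.98 − 11.86 = -0.88; fold change = 2^0.88 = 1.840
PTEN5: ΔΔCt = (24.25−15.80) − (27.59−16.65) = 8.45 − 10.94 = -2.49; fold change = 2^2.49 = 5.618
MMP5 has the largest |ΔΔCt| = 3.91.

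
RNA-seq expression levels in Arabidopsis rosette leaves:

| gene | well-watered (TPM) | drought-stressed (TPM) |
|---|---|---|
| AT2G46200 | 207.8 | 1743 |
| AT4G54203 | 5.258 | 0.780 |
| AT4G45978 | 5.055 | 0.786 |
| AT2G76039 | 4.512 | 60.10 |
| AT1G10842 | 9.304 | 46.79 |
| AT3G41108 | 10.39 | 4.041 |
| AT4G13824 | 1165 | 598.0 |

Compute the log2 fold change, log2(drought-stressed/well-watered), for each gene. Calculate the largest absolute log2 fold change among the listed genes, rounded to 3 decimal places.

3.736

log2(1743/207.8) = 3.068  (AT2G46200)
log2(0.780/5.258) = -2.753  (AT4G54203)
log2(0.786/5.055) = -2.685  (AT4G45978)
log2(60.10/4.512) = 3.736  (AT2G76039)
log2(46.79/9.304) = 2.330  (AT1G10842)
log2(4.041/10.39) = -1.362  (AT3G41108)
log2(598.0/1165) = -0.962  (AT4G13824)
The largest magnitude belongs to AT2G76039.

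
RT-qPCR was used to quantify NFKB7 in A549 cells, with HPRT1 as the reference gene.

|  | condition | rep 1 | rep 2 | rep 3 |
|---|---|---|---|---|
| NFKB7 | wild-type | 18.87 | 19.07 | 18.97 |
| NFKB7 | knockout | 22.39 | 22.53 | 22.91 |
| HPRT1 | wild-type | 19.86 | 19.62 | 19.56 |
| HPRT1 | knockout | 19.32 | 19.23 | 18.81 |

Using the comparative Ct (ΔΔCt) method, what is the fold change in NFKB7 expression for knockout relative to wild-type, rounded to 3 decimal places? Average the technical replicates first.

Mean Ct: NFKB7 wild-type 18.970; NFKB7 knockout 22.610; HPRT1 wild-type 19.680; HPRT1 knockout 19.120
ΔCt(wild-type) = 18.970 − 19.680 = -0.710
ΔCt(knockout) = 22.610 − 19.120 = 3.490
ΔΔCt = 3.490 − (-0.710) = 4.200
Fold change = 2^(−4.200) = 0.0544

0.054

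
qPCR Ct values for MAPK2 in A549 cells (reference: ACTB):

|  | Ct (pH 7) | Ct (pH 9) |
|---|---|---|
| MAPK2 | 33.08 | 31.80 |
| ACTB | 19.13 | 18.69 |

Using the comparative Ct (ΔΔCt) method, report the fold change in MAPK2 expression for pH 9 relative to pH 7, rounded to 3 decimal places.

1.790

ΔCt(pH 7) = 33.080 − 19.130 = 13.950
ΔCt(pH 9) = 31.800 − 18.690 = 13.110
ΔΔCt = 13.110 − 13.950 = -0.840
Fold change = 2^(−(-0.840)) = 2^0.840 = 1.7901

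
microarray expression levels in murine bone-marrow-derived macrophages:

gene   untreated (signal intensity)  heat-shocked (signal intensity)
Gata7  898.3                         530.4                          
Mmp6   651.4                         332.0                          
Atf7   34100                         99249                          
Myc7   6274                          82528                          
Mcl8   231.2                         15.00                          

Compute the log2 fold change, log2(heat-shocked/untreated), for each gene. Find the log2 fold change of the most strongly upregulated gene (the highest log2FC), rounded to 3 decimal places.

log2(530.4/898.3) = -0.760  (Gata7)
log2(332.0/651.4) = -0.972  (Mmp6)
log2(99249/34100) = 1.541  (Atf7)
log2(82528/6274) = 3.717  (Myc7)
log2(15.00/231.2) = -3.946  (Mcl8)
Myc7 is most strongly upregulated.

3.717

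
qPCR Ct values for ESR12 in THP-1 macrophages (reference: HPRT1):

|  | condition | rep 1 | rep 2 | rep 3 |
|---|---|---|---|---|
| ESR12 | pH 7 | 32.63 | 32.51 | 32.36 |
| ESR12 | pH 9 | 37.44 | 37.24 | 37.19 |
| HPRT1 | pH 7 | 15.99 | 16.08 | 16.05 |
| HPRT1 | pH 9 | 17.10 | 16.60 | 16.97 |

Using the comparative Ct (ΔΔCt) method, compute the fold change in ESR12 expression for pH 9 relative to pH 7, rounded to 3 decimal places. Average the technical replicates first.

0.065

Mean Ct: ESR12 pH 7 32.500; ESR12 pH 9 37.290; HPRT1 pH 7 16.040; HPRT1 pH 9 16.890
ΔCt(pH 7) = 32.500 − 16.040 = 16.460
ΔCt(pH 9) = 37.290 − 16.890 = 20.400
ΔΔCt = 20.400 − 16.460 = 3.940
Fold change = 2^(−3.940) = 0.0652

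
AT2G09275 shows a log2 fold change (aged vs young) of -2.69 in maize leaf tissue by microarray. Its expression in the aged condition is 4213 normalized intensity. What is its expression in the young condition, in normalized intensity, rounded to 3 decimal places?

Fold change = 2^(-2.69) = 0.1550
young expression = 4213 / 0.1550 = 27187.054

27187.054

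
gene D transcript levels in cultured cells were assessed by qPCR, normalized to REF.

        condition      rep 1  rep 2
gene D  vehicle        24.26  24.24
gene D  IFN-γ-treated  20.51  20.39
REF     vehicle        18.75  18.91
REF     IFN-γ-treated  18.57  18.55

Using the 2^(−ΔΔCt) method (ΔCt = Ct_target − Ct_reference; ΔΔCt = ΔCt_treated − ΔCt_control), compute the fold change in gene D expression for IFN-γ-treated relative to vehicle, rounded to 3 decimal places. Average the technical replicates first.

Mean Ct: gene D vehicle 24.250; gene D IFN-γ-treated 20.450; REF vehicle 18.830; REF IFN-γ-treated 18.560
ΔCt(vehicle) = 24.250 − 18.830 = 5.420
ΔCt(IFN-γ-treated) = 20.450 − 18.560 = 1.890
ΔΔCt = 1.890 − 5.420 = -3.530
Fold change = 2^(−(-3.530)) = 2^3.530 = 11.5514

11.551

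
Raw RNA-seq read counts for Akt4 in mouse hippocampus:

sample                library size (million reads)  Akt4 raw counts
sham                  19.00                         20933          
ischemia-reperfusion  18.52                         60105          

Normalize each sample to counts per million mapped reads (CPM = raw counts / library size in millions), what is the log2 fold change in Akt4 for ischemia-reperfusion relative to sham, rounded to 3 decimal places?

CPM(sham) = 20933 / 19.00 = 1101.7368
CPM(ischemia-reperfusion) = 60105 / 18.52 = 3245.4104
Fold change = 3245.4104 / 1101.7368 = 2.94572
log2(2.94572) = 1.5586

1.559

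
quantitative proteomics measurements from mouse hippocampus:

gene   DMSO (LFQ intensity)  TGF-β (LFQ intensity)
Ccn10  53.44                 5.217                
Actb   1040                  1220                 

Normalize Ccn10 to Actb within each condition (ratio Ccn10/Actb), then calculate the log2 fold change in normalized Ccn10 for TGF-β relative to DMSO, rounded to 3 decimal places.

-3.587

Ccn10/Actb (DMSO) = 53.44 / 1040 = 0.051385
Ccn10/Actb (TGF-β) = 5.217 / 1220 = 0.0042762
Fold change = 0.0042762 / 0.051385 = 0.0832
log2(0.0832) = -3.5869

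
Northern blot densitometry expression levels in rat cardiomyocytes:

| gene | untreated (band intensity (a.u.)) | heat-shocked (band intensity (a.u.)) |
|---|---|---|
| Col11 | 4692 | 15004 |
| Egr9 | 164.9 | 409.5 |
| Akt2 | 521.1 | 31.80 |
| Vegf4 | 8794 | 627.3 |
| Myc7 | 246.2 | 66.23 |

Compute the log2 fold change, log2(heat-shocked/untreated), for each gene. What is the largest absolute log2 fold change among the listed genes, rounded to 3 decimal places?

4.034

log2(15004/4692) = 1.677  (Col11)
log2(409.5/164.9) = 1.312  (Egr9)
log2(31.80/521.1) = -4.034  (Akt2)
log2(627.3/8794) = -3.809  (Vegf4)
log2(66.23/246.2) = -1.894  (Myc7)
The largest magnitude belongs to Akt2.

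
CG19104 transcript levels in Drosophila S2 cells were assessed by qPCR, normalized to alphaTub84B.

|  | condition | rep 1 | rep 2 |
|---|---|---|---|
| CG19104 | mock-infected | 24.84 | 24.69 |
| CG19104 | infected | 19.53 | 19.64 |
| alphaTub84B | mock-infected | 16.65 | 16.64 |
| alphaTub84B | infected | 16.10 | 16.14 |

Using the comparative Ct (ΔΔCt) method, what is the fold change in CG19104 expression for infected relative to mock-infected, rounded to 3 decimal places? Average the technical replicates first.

25.194

Mean Ct: CG19104 mock-infected 24.765; CG19104 infected 19.585; alphaTub84B mock-infected 16.645; alphaTub84B infected 16.120
ΔCt(mock-infected) = 24.765 − 16.645 = 8.120
ΔCt(infected) = 19.585 − 16.120 = 3.465
ΔΔCt = 3.465 − 8.120 = -4.655
Fold change = 2^(−(-4.655)) = 2^4.655 = 25.1939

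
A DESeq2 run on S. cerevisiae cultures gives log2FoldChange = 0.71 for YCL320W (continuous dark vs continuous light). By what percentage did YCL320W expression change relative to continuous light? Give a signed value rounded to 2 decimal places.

Fold change = 2^(0.71) = 1.6358
Percent change = (FC − 1) × 100% = (1.6358 − 1) × 100 = 63.58%

63.58%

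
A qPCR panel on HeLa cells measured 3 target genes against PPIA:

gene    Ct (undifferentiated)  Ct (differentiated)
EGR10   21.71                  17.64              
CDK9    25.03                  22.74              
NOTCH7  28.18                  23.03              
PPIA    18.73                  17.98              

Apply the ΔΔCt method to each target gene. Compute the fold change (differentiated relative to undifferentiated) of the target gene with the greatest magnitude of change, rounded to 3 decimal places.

21.112

EGR10: ΔΔCt = (17.64−17.98) − (21.71−18.73) = -0.34 − 2.98 = -3.32; fold change = 2^3.32 = 9.987
CDK9: ΔΔCt = (22.74−17.98) − (25.03−18.73) = 4.76 − 6.30 = -1.54; fold change = 2^1.54 = 2.908
NOTCH7: ΔΔCt = (23.03−17.98) − (28.18−18.73) = 5.05 − 9.45 = -4.40; fold change = 2^4.40 = 21.112
NOTCH7 has the largest |ΔΔCt| = 4.40.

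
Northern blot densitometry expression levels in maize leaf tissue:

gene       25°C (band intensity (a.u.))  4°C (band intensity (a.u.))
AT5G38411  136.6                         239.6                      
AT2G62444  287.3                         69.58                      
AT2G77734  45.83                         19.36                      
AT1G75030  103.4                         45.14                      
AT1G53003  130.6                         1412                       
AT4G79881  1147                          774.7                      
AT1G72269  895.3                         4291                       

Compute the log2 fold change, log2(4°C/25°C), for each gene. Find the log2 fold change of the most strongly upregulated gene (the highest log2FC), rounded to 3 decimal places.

3.435

log2(239.6/136.6) = 0.811  (AT5G38411)
log2(69.58/287.3) = -2.046  (AT2G62444)
log2(19.36/45.83) = -1.243  (AT2G77734)
log2(45.14/103.4) = -1.196  (AT1G75030)
log2(1412/130.6) = 3.435  (AT1G53003)
log2(774.7/1147) = -0.566  (AT4G79881)
log2(4291/895.3) = 2.261  (AT1G72269)
AT1G53003 is most strongly upregulated.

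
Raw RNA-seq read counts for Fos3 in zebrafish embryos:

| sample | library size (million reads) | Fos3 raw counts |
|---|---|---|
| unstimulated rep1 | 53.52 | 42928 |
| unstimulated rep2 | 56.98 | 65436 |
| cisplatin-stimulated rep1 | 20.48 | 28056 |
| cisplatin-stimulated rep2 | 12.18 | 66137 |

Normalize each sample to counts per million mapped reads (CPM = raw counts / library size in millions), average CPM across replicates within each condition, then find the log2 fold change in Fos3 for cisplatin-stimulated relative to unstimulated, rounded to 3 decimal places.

1.802

CPM(unstimulated rep1) = 42928 / 53.52 = 802.0927
CPM(unstimulated rep2) = 65436 / 56.98 = 1148.4029
CPM(cisplatin-stimulated rep1) = 28056 / 20.48 = 1369.9219
CPM(cisplatin-stimulated rep2) = 66137 / 12.18 = 5429.9672
mean CPM(unstimulated) = 975.2478; mean CPM(cisplatin-stimulated) = 3399.9445
Fold change = 3399.9445 / 975.2478 = 3.48624
log2(3.48624) = 1.8017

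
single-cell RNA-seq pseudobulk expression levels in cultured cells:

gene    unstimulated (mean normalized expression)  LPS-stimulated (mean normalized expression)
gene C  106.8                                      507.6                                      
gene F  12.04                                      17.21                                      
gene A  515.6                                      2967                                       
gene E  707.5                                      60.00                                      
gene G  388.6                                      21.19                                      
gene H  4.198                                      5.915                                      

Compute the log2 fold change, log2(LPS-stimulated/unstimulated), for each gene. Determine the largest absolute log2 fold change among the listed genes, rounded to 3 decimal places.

log2(507.6/106.8) = 2.249  (gene C)
log2(17.21/12.04) = 0.515  (gene F)
log2(2967/515.6) = 2.525  (gene A)
log2(60.00/707.5) = -3.560  (gene E)
log2(21.19/388.6) = -4.197  (gene G)
log2(5.915/4.198) = 0.495  (gene H)
The largest magnitude belongs to gene G.

4.197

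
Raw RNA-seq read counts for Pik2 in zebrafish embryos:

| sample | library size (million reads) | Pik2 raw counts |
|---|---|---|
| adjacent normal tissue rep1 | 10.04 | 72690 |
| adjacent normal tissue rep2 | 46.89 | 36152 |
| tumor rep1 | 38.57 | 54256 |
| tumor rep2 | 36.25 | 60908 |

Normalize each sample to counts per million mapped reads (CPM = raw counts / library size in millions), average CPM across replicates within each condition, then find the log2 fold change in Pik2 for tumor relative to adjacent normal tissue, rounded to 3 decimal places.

-1.376

CPM(adjacent normal tissue rep1) = 72690 / 10.04 = 7240.0398
CPM(adjacent normal tissue rep2) = 36152 / 46.89 = 770.9959
CPM(tumor rep1) = 54256 / 38.57 = 1406.6891
CPM(tumor rep2) = 60908 / 36.25 = 1680.2207
mean CPM(adjacent normal tissue) = 4005.5179; mean CPM(tumor) = 1543.4549
Fold change = 1543.4549 / 4005.5179 = 0.38533
log2(0.38533) = -1.3758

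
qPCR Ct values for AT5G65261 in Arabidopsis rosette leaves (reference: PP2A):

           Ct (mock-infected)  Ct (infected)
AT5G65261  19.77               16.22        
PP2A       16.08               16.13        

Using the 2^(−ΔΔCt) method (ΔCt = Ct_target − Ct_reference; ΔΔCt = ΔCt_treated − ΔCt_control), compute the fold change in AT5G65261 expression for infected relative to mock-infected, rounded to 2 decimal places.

ΔCt(mock-infected) = 19.770 − 16.080 = 3.690
ΔCt(infected) = 16.220 − 16.130 = 0.090
ΔΔCt = 0.090 − 3.690 = -3.600
Fold change = 2^(−(-3.600)) = 2^3.600 = 12.126

12.13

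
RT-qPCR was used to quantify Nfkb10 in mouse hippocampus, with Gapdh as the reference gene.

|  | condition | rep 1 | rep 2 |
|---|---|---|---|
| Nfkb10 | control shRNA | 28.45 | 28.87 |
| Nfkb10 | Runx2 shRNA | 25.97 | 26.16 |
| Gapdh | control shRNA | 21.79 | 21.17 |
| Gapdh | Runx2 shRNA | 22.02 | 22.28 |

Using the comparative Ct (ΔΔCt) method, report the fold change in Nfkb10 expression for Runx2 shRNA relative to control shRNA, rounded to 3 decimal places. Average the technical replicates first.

9.613

Mean Ct: Nfkb10 control shRNA 28.660; Nfkb10 Runx2 shRNA 26.065; Gapdh control shRNA 21.480; Gapdh Runx2 shRNA 22.150
ΔCt(control shRNA) = 28.660 − 21.480 = 7.180
ΔCt(Runx2 shRNA) = 26.065 − 22.150 = 3.915
ΔΔCt = 3.915 − 7.180 = -3.265
Fold change = 2^(−(-3.265)) = 2^3.265 = 9.6131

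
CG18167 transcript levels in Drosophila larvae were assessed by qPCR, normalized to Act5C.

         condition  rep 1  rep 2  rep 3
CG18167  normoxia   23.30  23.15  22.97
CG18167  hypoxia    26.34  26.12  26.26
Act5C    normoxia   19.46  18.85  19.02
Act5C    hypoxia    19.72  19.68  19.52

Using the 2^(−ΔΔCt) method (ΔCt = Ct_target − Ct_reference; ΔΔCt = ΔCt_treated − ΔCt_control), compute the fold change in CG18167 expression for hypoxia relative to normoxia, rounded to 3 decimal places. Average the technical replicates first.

Mean Ct: CG18167 normoxia 23.140; CG18167 hypoxia 26.240; Act5C normoxia 19.110; Act5C hypoxia 19.640
ΔCt(normoxia) = 23.140 − 19.110 = 4.030
ΔCt(hypoxia) = 26.240 − 19.640 = 6.600
ΔΔCt = 6.600 − 4.030 = 2.570
Fold change = 2^(−2.570) = 0.1684

0.168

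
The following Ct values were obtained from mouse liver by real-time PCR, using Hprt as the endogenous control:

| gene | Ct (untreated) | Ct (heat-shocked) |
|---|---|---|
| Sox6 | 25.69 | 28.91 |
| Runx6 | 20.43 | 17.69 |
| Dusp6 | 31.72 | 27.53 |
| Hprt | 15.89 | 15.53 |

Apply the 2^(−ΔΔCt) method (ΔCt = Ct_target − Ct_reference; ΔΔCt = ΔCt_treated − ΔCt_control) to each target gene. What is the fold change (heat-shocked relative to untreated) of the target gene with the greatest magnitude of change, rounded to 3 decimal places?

Sox6: ΔΔCt = (28.91−15.53) − (25.69−15.89) = 13.38 − 9.80 = 3.58; fold change = 2^-3.58 = 0.084
Runx6: ΔΔCt = (17.69−15.53) − (20.43−15.89) = 2.16 − 4.54 = -2.38; fold change = 2^2.38 = 5.205
Dusp6: ΔΔCt = (27.53−15.53) − (31.72−15.89) = 12.00 − 15.83 = -3.83; fold change = 2^3.83 = 14.221
Dusp6 has the largest |ΔΔCt| = 3.83.

14.221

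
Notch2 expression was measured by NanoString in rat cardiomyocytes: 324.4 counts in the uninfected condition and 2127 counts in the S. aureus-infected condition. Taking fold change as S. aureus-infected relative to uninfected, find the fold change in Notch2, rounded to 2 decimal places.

6.56

Fold change = 2127 / 324.4 = 6.557
Notch2 is upregulated.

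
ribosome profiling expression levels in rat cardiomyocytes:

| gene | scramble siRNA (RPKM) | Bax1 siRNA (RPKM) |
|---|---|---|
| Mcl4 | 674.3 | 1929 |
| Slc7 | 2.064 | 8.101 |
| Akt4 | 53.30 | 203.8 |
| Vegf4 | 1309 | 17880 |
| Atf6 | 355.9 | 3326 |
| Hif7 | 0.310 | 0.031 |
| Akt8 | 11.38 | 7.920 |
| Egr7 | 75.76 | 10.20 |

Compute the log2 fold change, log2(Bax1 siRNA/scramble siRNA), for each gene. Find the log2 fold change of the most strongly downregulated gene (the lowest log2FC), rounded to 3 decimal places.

log2(1929/674.3) = 1.516  (Mcl4)
log2(8.101/2.064) = 1.973  (Slc7)
log2(203.8/53.30) = 1.935  (Akt4)
log2(17880/1309) = 3.772  (Vegf4)
log2(3326/355.9) = 3.224  (Atf6)
log2(0.031/0.310) = -3.322  (Hif7)
log2(7.920/11.38) = -0.523  (Akt8)
log2(10.20/75.76) = -2.893  (Egr7)
Hif7 is most strongly downregulated.

-3.322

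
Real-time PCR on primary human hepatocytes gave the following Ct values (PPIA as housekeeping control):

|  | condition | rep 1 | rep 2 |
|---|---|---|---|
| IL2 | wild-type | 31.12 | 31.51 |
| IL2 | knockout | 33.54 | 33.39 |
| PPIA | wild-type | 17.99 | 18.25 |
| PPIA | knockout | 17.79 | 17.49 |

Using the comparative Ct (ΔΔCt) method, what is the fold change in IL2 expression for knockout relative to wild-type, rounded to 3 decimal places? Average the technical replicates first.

0.162

Mean Ct: IL2 wild-type 31.315; IL2 knockout 33.465; PPIA wild-type 18.120; PPIA knockout 17.640
ΔCt(wild-type) = 31.315 − 18.120 = 13.195
ΔCt(knockout) = 33.465 − 17.640 = 15.825
ΔΔCt = 15.825 − 13.195 = 2.630
Fold change = 2^(−2.630) = 0.1615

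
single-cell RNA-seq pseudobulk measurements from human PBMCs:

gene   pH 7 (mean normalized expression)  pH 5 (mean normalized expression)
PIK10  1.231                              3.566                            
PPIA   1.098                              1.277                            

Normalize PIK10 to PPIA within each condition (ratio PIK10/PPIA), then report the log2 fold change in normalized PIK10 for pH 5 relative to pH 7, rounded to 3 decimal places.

1.317

PIK10/PPIA (pH 7) = 1.231 / 1.098 = 1.1211
PIK10/PPIA (pH 5) = 3.566 / 1.277 = 2.7925
Fold change = 2.7925 / 1.1211 = 2.4908
log2(2.4908) = 1.3166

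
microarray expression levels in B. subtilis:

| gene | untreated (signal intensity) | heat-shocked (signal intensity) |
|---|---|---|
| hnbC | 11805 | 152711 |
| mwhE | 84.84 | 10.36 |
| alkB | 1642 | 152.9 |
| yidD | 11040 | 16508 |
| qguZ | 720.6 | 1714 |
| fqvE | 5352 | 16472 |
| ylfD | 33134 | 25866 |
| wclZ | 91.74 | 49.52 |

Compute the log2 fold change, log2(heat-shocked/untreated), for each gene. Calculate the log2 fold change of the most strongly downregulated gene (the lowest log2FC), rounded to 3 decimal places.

-3.425

log2(152711/11805) = 3.693  (hnbC)
log2(10.36/84.84) = -3.034  (mwhE)
log2(152.9/1642) = -3.425  (alkB)
log2(16508/11040) = 0.580  (yidD)
log2(1714/720.6) = 1.250  (qguZ)
log2(16472/5352) = 1.622  (fqvE)
log2(25866/33134) = -0.357  (ylfD)
log2(49.52/91.74) = -0.890  (wclZ)
alkB is most strongly downregulated.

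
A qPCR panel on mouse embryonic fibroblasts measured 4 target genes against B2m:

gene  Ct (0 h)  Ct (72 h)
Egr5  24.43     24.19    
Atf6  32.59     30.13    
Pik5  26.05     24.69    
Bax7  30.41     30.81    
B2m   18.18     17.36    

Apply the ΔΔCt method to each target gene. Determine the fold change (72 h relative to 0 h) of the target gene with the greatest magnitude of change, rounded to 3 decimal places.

Egr5: ΔΔCt = (24.19−17.36) − (24.43−18.18) = 6.83 − 6.25 = 0.58; fold change = 2^-0.58 = 0.669
Atf6: ΔΔCt = (30.13−17.36) − (32.59−18.18) = 12.77 − 14.41 = -1.64; fold change = 2^1.64 = 3.117
Pik5: ΔΔCt = (24.69−17.36) − (26.05−18.18) = 7.33 − 7.87 = -0.54; fold change = 2^0.54 = 1.454
Bax7: ΔΔCt = (30.81−17.36) − (30.41−18.18) = 13.45 − 12.23 = 1.22; fold change = 2^-1.22 = 0.429
Atf6 has the largest |ΔΔCt| = 1.64.

3.117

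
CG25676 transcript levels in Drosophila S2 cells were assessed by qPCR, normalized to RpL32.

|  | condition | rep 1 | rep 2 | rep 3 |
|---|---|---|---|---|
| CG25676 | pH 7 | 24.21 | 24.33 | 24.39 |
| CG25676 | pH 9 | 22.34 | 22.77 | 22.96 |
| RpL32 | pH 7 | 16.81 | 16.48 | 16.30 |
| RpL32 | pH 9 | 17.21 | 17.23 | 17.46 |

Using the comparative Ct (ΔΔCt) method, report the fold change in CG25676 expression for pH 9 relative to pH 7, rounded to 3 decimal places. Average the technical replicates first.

Mean Ct: CG25676 pH 7 24.310; CG25676 pH 9 22.690; RpL32 pH 7 16.530; RpL32 pH 9 17.300
ΔCt(pH 7) = 24.310 − 16.530 = 7.780
ΔCt(pH 9) = 22.690 − 17.300 = 5.390
ΔΔCt = 5.390 − 7.780 = -2.390
Fold change = 2^(−(-2.390)) = 2^2.390 = 5.2416

5.242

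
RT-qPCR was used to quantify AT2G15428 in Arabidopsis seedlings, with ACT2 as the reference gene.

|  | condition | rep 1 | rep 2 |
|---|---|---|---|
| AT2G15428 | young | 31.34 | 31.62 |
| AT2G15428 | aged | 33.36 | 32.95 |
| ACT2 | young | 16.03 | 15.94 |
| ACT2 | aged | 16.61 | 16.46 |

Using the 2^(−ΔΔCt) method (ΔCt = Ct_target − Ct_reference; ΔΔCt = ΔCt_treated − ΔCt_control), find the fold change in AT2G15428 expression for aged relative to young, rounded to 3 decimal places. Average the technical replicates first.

0.459

Mean Ct: AT2G15428 young 31.480; AT2G15428 aged 33.155; ACT2 young 15.985; ACT2 aged 16.535
ΔCt(young) = 31.480 − 15.985 = 15.495
ΔCt(aged) = 33.155 − 16.535 = 16.620
ΔΔCt = 16.620 − 15.495 = 1.125
Fold change = 2^(−1.125) = 0.4585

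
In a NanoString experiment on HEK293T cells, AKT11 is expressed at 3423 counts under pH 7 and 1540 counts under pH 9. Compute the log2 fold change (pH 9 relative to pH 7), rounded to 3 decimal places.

-1.152

Fold change = 1540 / 3423 = 0.4499
log2(0.4499) = -1.1523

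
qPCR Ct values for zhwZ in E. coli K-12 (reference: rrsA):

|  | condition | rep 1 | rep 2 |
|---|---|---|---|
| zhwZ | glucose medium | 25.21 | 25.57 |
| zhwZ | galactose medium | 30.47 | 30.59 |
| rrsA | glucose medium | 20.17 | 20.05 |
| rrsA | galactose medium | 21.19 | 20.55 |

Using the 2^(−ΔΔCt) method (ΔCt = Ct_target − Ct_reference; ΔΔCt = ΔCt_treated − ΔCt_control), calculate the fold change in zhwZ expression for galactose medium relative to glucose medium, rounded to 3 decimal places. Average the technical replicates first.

0.048

Mean Ct: zhwZ glucose medium 25.390; zhwZ galactose medium 30.530; rrsA glucose medium 20.110; rrsA galactose medium 20.870
ΔCt(glucose medium) = 25.390 − 20.110 = 5.280
ΔCt(galactose medium) = 30.530 − 20.870 = 9.660
ΔΔCt = 9.660 − 5.280 = 4.380
Fold change = 2^(−4.380) = 0.0480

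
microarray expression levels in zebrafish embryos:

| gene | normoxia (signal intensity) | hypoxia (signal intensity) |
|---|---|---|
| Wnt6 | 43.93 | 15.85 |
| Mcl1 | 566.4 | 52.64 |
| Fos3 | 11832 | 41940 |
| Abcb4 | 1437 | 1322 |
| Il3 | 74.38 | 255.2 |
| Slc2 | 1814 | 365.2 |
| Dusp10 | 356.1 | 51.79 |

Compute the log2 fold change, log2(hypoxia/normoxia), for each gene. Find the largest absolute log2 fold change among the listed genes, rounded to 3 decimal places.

log2(15.85/43.93) = -1.471  (Wnt6)
log2(52.64/566.4) = -3.428  (Mcl1)
log2(41940/11832) = 1.826  (Fos3)
log2(1322/1437) = -0.120  (Abcb4)
log2(255.2/74.38) = 1.779  (Il3)
log2(365.2/1814) = -2.312  (Slc2)
log2(51.79/356.1) = -2.782  (Dusp10)
The largest magnitude belongs to Mcl1.

3.428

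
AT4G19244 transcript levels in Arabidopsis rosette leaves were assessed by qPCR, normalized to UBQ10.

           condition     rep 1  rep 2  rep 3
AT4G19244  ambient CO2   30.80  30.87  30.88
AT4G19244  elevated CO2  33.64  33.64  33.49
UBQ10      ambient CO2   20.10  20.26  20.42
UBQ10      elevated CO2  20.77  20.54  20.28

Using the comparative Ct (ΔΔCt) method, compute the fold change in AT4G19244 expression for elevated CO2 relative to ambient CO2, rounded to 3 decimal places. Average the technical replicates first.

Mean Ct: AT4G19244 ambient CO2 30.850; AT4G19244 elevated CO2 33.590; UBQ10 ambient CO2 20.260; UBQ10 elevated CO2 20.530
ΔCt(ambient CO2) = 30.850 − 20.260 = 10.590
ΔCt(elevated CO2) = 33.590 − 20.530 = 13.060
ΔΔCt = 13.060 − 10.590 = 2.470
Fold change = 2^(−2.470) = 0.1805

0.180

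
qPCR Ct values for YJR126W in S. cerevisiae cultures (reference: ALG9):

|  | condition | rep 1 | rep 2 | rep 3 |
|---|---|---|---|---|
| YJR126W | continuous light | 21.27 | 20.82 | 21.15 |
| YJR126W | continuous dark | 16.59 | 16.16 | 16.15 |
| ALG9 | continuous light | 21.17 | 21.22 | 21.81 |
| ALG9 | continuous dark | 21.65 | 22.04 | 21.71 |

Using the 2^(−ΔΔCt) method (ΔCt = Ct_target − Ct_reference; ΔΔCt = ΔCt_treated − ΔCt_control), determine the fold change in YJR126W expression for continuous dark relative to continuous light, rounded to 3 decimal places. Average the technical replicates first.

Mean Ct: YJR126W continuous light 21.080; YJR126W continuous dark 16.300; ALG9 continuous light 21.400; ALG9 continuous dark 21.800
ΔCt(continuous light) = 21.080 − 21.400 = -0.320
ΔCt(continuous dark) = 16.300 − 21.800 = -5.500
ΔΔCt = -5.500 − (-0.320) = -5.180
Fold change = 2^(−(-5.180)) = 2^5.180 = 36.2523

36.252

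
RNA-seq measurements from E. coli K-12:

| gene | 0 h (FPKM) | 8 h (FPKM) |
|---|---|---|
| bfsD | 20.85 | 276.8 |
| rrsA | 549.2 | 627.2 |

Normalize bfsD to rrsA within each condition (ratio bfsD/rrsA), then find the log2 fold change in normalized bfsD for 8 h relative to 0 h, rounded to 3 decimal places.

bfsD/rrsA (0 h) = 20.85 / 549.2 = 0.037964
bfsD/rrsA (8 h) = 276.8 / 627.2 = 0.44133
Fold change = 0.44133 / 0.037964 = 11.6248
log2(11.6248) = 3.5391

3.539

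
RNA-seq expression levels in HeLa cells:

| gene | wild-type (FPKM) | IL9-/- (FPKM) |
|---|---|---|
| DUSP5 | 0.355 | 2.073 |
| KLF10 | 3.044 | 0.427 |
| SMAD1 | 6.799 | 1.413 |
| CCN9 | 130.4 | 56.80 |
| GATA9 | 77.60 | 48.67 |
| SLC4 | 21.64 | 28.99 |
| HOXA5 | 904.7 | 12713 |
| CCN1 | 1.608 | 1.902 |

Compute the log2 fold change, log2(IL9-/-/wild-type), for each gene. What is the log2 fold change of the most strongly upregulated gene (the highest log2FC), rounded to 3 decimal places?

log2(2.073/0.355) = 2.546  (DUSP5)
log2(0.427/3.044) = -2.834  (KLF10)
log2(1.413/6.799) = -2.267  (SMAD1)
log2(56.80/130.4) = -1.199  (CCN9)
log2(48.67/77.60) = -0.673  (GATA9)
log2(28.99/21.64) = 0.422  (SLC4)
log2(12713/904.7) = 3.813  (HOXA5)
log2(1.902/1.608) = 0.242  (CCN1)
HOXA5 is most strongly upregulated.

3.813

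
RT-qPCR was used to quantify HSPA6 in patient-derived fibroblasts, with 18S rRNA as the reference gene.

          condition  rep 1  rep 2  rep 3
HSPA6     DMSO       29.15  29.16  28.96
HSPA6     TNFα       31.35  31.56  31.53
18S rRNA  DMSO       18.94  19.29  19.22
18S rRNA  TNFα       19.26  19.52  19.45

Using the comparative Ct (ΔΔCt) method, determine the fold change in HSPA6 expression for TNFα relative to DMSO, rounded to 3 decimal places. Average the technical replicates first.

Mean Ct: HSPA6 DMSO 29.090; HSPA6 TNFα 31.480; 18S rRNA DMSO 19.150; 18S rRNA TNFα 19.410
ΔCt(DMSO) = 29.090 − 19.150 = 9.940
ΔCt(TNFα) = 31.480 − 19.410 = 12.070
ΔΔCt = 12.070 − 9.940 = 2.130
Fold change = 2^(−2.130) = 0.2285

0.228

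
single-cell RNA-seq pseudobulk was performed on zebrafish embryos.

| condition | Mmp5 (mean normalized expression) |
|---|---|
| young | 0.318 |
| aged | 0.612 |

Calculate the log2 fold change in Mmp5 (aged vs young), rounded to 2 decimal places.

0.94

Fold change = 0.612 / 0.318 = 1.9245
log2(1.9245) = 0.945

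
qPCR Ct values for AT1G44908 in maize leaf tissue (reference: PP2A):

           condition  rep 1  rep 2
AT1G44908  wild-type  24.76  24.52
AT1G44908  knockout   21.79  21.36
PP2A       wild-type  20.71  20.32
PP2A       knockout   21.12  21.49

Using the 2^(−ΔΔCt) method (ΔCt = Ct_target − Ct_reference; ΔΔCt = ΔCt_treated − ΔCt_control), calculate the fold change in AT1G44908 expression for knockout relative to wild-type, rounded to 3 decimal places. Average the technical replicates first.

14.470

Mean Ct: AT1G44908 wild-type 24.640; AT1G44908 knockout 21.575; PP2A wild-type 20.515; PP2A knockout 21.305
ΔCt(wild-type) = 24.640 − 20.515 = 4.125
ΔCt(knockout) = 21.575 − 21.305 = 0.270
ΔΔCt = 0.270 − 4.125 = -3.855
Fold change = 2^(−(-3.855)) = 2^3.855 = 14.4701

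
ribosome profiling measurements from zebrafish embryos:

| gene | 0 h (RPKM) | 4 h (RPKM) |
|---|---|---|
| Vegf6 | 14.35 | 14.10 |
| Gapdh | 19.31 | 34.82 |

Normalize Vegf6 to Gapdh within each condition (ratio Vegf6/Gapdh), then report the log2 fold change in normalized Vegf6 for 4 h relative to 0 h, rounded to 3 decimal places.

Vegf6/Gapdh (0 h) = 14.35 / 19.31 = 0.74314
Vegf6/Gapdh (4 h) = 14.10 / 34.82 = 0.40494
Fold change = 0.40494 / 0.74314 = 0.5449
log2(0.5449) = -0.8759

-0.876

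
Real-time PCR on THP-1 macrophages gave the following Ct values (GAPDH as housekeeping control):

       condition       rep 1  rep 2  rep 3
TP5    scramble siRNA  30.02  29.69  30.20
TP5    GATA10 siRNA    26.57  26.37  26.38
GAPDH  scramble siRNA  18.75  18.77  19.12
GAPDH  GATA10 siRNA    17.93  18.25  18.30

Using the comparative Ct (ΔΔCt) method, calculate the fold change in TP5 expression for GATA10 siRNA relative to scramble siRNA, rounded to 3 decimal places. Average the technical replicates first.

7.013

Mean Ct: TP5 scramble siRNA 29.970; TP5 GATA10 siRNA 26.440; GAPDH scramble siRNA 18.880; GAPDH GATA10 siRNA 18.160
ΔCt(scramble siRNA) = 29.970 − 18.880 = 11.090
ΔCt(GATA10 siRNA) = 26.440 − 18.160 = 8.280
ΔΔCt = 8.280 − 11.090 = -2.810
Fold change = 2^(−(-2.810)) = 2^2.810 = 7.0128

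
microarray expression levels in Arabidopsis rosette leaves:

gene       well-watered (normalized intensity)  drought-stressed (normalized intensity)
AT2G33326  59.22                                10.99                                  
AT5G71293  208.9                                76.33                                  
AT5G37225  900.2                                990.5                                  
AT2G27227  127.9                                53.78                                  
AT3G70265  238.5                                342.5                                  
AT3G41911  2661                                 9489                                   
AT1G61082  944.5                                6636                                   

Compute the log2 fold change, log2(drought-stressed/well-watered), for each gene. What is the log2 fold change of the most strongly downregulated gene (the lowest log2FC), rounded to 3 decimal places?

-2.430

log2(10.99/59.22) = -2.430  (AT2G33326)
log2(76.33/208.9) = -1.452  (AT5G71293)
log2(990.5/900.2) = 0.138  (AT5G37225)
log2(53.78/127.9) = -1.250  (AT2G27227)
log2(342.5/238.5) = 0.522  (AT3G70265)
log2(9489/2661) = 1.834  (AT3G41911)
log2(6636/944.5) = 2.813  (AT1G61082)
AT2G33326 is most strongly downregulated.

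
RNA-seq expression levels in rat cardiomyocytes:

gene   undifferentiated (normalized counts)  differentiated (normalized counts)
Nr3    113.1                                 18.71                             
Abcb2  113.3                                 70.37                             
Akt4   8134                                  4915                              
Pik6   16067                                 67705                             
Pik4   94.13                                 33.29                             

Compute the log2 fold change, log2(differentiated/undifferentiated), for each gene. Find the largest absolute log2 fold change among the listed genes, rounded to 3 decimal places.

2.596

log2(18.71/113.1) = -2.596  (Nr3)
log2(70.37/113.3) = -0.687  (Abcb2)
log2(4915/8134) = -0.727  (Akt4)
log2(67705/16067) = 2.075  (Pik6)
log2(33.29/94.13) = -1.500  (Pik4)
The largest magnitude belongs to Nr3.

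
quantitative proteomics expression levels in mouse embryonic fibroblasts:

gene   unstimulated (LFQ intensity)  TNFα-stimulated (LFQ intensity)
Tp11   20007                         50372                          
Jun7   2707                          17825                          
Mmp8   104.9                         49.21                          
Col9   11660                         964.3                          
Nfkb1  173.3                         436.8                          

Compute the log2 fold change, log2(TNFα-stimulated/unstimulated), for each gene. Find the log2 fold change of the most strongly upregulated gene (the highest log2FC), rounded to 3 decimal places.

log2(50372/20007) = 1.332  (Tp11)
log2(17825/2707) = 2.719  (Jun7)
log2(49.21/104.9) = -1.092  (Mmp8)
log2(964.3/11660) = -3.596  (Col9)
log2(436.8/173.3) = 1.334  (Nfkb1)
Jun7 is most strongly upregulated.

2.719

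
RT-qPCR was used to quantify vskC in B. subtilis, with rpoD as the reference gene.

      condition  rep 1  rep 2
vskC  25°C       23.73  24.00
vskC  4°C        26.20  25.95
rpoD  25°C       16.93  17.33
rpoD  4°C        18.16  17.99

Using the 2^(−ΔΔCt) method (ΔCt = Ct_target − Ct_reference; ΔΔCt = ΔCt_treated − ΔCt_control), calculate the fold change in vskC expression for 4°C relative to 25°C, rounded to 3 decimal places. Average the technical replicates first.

0.416

Mean Ct: vskC 25°C 23.865; vskC 4°C 26.075; rpoD 25°C 17.130; rpoD 4°C 18.075
ΔCt(25°C) = 23.865 − 17.130 = 6.735
ΔCt(4°C) = 26.075 − 18.075 = 8.000
ΔΔCt = 8.000 − 6.735 = 1.265
Fold change = 2^(−1.265) = 0.4161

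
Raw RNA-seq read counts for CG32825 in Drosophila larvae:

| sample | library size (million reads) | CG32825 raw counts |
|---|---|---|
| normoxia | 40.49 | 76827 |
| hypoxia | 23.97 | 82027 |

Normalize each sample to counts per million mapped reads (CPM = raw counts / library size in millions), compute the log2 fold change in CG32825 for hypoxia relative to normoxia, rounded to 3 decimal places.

CPM(normoxia) = 76827 / 40.49 = 1897.4315
CPM(hypoxia) = 82027 / 23.97 = 3422.0693
Fold change = 3422.0693 / 1897.4315 = 1.80353
log2(1.80353) = 0.8508

0.851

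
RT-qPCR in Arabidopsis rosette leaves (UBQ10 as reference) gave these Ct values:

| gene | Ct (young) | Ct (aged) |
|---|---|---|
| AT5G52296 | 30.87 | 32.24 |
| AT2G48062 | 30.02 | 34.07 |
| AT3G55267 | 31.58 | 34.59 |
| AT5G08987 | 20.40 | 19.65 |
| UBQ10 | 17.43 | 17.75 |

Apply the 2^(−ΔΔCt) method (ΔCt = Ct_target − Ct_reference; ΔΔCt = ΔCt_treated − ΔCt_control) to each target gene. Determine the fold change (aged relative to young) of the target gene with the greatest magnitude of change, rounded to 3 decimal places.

AT5G52296: ΔΔCt = (32.24−17.75) − (30.87−17.43) = 14.49 − 13.44 = 1.05; fold change = 2^-1.05 = 0.483
AT2G48062: ΔΔCt = (34.07−17.75) − (30.02−17.43) = 16.32 − 12.59 = 3.73; fold change = 2^-3.73 = 0.075
AT3G55267: ΔΔCt = (34.59−17.75) − (31.58−17.43) = 16.84 − 14.15 = 2.69; fold change = 2^-2.69 = 0.155
AT5G08987: ΔΔCt = (19.65−17.75) − (20.40−17.43) = 1.90 − 2.97 = -1.07; fold change = 2^1.07 = 2.099
AT2G48062 has the largest |ΔΔCt| = 3.73.

0.075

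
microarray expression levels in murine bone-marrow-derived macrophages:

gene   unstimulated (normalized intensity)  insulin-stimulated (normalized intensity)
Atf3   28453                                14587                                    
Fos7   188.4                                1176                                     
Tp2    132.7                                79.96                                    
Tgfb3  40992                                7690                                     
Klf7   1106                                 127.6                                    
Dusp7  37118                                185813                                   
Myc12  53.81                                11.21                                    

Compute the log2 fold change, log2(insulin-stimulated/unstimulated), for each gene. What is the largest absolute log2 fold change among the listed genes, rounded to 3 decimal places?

log2(14587/28453) = -0.964  (Atf3)
log2(1176/188.4) = 2.642  (Fos7)
log2(79.96/132.7) = -0.731  (Tp2)
log2(7690/40992) = -2.414  (Tgfb3)
log2(127.6/1106) = -3.116  (Klf7)
log2(185813/37118) = 2.324  (Dusp7)
log2(11.21/53.81) = -2.263  (Myc12)
The largest magnitude belongs to Klf7.

3.116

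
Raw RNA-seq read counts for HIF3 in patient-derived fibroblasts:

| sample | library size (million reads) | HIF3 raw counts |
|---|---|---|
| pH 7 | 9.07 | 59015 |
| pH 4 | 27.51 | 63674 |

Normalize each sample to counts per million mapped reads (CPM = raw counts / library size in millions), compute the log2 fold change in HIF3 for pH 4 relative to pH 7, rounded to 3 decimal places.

-1.491

CPM(pH 7) = 59015 / 9.07 = 6506.6152
CPM(pH 4) = 63674 / 27.51 = 2314.5765
Fold change = 2314.5765 / 6506.6152 = 0.35573
log2(0.35573) = -1.4912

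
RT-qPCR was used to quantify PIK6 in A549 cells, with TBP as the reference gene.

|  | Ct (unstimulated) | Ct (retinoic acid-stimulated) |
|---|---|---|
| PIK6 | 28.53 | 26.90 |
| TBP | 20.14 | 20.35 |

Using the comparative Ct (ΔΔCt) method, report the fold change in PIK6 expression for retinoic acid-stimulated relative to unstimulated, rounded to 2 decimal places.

3.58

ΔCt(unstimulated) = 28.530 − 20.140 = 8.390
ΔCt(retinoic acid-stimulated) = 26.900 − 20.350 = 6.550
ΔΔCt = 6.550 − 8.390 = -1.840
Fold change = 2^(−(-1.840)) = 2^1.840 = 3.580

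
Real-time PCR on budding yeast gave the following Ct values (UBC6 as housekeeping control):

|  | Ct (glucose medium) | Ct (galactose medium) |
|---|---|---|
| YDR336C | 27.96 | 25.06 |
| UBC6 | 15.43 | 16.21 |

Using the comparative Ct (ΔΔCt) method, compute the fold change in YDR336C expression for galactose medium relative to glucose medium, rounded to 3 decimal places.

12.817

ΔCt(glucose medium) = 27.960 − 15.430 = 12.530
ΔCt(galactose medium) = 25.060 − 16.210 = 8.850
ΔΔCt = 8.850 − 12.530 = -3.680
Fold change = 2^(−(-3.680)) = 2^3.680 = 12.8171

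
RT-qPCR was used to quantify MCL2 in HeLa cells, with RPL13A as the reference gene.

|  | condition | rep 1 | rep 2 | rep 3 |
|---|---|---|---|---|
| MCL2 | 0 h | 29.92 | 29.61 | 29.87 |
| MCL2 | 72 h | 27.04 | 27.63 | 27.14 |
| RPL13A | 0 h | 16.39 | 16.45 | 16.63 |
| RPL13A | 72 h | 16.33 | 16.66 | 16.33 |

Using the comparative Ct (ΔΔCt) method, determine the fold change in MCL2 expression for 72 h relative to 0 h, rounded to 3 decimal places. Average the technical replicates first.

Mean Ct: MCL2 0 h 29.800; MCL2 72 h 27.270; RPL13A 0 h 16.490; RPL13A 72 h 16.440
ΔCt(0 h) = 29.800 − 16.490 = 13.310
ΔCt(72 h) = 27.270 − 16.440 = 10.830
ΔΔCt = 10.830 − 13.310 = -2.480
Fold change = 2^(−(-2.480)) = 2^2.480 = 5.5790

5.579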